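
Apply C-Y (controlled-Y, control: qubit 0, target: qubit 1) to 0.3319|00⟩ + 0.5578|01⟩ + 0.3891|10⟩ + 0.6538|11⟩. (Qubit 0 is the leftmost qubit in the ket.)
0.3319|00⟩ + 0.5578|01⟩ - 0.6538i|10⟩ + 0.3891i|11⟩

C-Y leaves the control-|0⟩ kets |00⟩, |01⟩ unchanged and applies Y to qubit 1 on the control-|1⟩ pair (|10⟩, |11⟩).
Y = [[0, -i], [i, 0]].
With a = amp(|10⟩) = 0.3891 and b = amp(|11⟩) = 0.6538:
new amp(|10⟩) = (-i)·b = -0.6538i
new amp(|11⟩) = (i)·a = 0.3891i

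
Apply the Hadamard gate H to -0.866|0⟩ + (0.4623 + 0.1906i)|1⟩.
(-0.2855 + 0.1348i)|0⟩ + (-0.9392 - 0.1348i)|1⟩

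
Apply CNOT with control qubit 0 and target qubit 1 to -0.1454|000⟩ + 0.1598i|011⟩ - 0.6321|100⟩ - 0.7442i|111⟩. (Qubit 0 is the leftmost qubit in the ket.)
-0.1454|000⟩ + 0.1598i|011⟩ - 0.7442i|101⟩ - 0.6321|110⟩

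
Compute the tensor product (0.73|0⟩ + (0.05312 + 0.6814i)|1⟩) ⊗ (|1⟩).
0.73|01⟩ + (0.05312 + 0.6814i)|11⟩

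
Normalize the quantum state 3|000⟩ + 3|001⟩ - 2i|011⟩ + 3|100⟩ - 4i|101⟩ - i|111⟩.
0.433|000⟩ + 0.433|001⟩ - 0.2887i|011⟩ + 0.433|100⟩ - (1/√3)i|101⟩ - 0.1443i|111⟩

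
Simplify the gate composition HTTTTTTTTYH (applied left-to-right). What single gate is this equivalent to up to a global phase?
Y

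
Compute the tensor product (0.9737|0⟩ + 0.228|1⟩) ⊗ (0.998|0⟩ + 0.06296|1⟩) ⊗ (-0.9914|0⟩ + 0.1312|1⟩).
-0.9634|000⟩ + 0.1275|001⟩ - 0.06078|010⟩ + 0.008043|011⟩ - 0.2256|100⟩ + 0.02985|101⟩ - 0.01423|110⟩ + 0.001883|111⟩

amp(|b₁b₂…⟩) = product of the factor amplitudes for bits b₁, b₂, …; only kets whose every factor amplitude is nonzero survive.
|000⟩: (0.9737)(0.998)(-0.9914) = -0.9634
|001⟩: (0.9737)(0.998)(0.1312) = 0.1275
|010⟩: (0.9737)(0.06296)(-0.9914) = -0.06078
|011⟩: (0.9737)(0.06296)(0.1312) = 0.008043
|100⟩: (0.228)(0.998)(-0.9914) = -0.2256
|101⟩: (0.228)(0.998)(0.1312) = 0.02985
|110⟩: (0.228)(0.06296)(-0.9914) = -0.01423
|111⟩: (0.228)(0.06296)(0.1312) = 0.001883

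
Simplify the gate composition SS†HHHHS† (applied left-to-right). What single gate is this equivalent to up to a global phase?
S†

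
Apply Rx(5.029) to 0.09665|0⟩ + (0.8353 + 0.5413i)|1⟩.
(0.2394 - 0.4901i)|0⟩ + (-0.6764 - 0.495i)|1⟩

Rx(5.029) = [[cos(θ/2), −i·sin(θ/2)], [−i·sin(θ/2), cos(θ/2)]]; θ = 5.029, cos(θ/2) ≈ -0.809737, sin(θ/2) ≈ 0.586793.
With a = amp(|0⟩) = 0.09665 and b = amp(|1⟩) = (0.8353 + 0.5413i):
new amp(|0⟩) = (-0.809737)·a + (-0.586793i)·b = (0.2394 - 0.4901i)
new amp(|1⟩) = (-0.586793i)·a + (-0.809737)·b = (-0.6764 - 0.495i)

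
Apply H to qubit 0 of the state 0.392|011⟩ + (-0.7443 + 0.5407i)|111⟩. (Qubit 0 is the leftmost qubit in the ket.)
(-0.2491 + 0.3823i)|011⟩ + (0.8035 - 0.3823i)|111⟩

H on qubit 0 mixes each pair of kets that differ only in qubit 0: amplitudes (a, b) of (|…0…⟩, |…1…⟩) become ((a + b)/√2, (a − b)/√2). Kets absent from the input have amplitude 0.
(|011⟩, |111⟩): (a, b) = (0.392, (-0.7443 + 0.5407i)) → ((-0.2491 + 0.3823i), (0.8035 - 0.3823i))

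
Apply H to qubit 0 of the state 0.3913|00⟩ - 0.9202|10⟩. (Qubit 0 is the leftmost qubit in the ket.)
-0.374|00⟩ + 0.9274|10⟩

H on qubit 0 mixes each pair of kets that differ only in qubit 0: amplitudes (a, b) of (|…0…⟩, |…1…⟩) become ((a + b)/√2, (a − b)/√2). Kets absent from the input have amplitude 0.
(|00⟩, |10⟩): (a, b) = (0.3913, -0.9202) → (-0.374, 0.9274)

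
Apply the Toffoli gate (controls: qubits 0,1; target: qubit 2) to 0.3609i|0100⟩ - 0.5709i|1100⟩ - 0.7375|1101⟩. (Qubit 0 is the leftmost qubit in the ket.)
0.3609i|0100⟩ - 0.5709i|1110⟩ - 0.7375|1111⟩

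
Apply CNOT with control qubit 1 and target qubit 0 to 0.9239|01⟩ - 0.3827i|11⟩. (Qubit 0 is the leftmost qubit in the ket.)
-0.3827i|01⟩ + 0.9239|11⟩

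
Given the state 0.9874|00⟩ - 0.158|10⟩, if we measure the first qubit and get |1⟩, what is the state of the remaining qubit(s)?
-|0⟩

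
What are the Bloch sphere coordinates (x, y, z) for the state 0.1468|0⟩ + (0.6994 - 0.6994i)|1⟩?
(0.2053, -0.2053, -0.9568)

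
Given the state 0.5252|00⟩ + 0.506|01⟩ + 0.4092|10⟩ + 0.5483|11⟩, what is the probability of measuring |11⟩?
0.3006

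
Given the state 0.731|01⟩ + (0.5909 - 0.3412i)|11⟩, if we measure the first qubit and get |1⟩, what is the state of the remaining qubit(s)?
(0.866 - 0.5i)|1⟩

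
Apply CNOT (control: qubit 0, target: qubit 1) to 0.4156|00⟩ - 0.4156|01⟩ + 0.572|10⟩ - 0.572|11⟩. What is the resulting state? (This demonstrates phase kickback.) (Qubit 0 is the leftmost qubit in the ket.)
0.4156|00⟩ - 0.4156|01⟩ - 0.572|10⟩ + 0.572|11⟩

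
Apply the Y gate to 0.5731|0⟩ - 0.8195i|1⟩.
-0.8195|0⟩ + 0.5731i|1⟩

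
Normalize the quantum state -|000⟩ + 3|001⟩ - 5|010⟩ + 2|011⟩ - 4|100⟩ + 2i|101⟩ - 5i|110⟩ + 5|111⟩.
-0.09578|000⟩ + 0.2873|001⟩ - 0.4789|010⟩ + 0.1916|011⟩ - 0.3831|100⟩ + 0.1916i|101⟩ - 0.4789i|110⟩ + 0.4789|111⟩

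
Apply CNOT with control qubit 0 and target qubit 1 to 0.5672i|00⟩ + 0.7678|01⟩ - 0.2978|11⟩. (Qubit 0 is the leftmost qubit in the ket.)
0.5672i|00⟩ + 0.7678|01⟩ - 0.2978|10⟩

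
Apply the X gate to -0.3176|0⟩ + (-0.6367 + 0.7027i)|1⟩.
(-0.6367 + 0.7027i)|0⟩ - 0.3176|1⟩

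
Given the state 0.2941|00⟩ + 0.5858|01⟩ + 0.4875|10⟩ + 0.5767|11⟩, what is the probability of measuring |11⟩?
0.3326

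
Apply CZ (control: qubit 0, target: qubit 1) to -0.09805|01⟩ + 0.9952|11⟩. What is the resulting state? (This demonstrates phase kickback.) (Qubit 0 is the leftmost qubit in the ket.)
-0.09805|01⟩ - 0.9952|11⟩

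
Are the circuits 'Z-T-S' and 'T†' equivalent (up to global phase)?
Yes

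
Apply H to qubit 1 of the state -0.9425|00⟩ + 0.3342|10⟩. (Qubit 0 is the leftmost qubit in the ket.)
-0.6664|00⟩ - 0.6664|01⟩ + 0.2363|10⟩ + 0.2363|11⟩

H on qubit 1 mixes each pair of kets that differ only in qubit 1: amplitudes (a, b) of (|…0…⟩, |…1…⟩) become ((a + b)/√2, (a − b)/√2). Kets absent from the input have amplitude 0.
(|00⟩, |01⟩): (a, b) = (-0.9425, 0) → (-0.6664, -0.6664)
(|10⟩, |11⟩): (a, b) = (0.3342, 0) → (0.2363, 0.2363)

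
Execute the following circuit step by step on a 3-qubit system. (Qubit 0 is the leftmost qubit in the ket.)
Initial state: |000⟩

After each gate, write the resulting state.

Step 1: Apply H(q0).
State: 1/√2|000⟩ + 1/√2|100⟩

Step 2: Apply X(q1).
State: 1/√2|010⟩ + 1/√2|110⟩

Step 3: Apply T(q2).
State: 1/√2|010⟩ + 1/√2|110⟩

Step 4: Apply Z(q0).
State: 1/√2|010⟩ - 1/√2|110⟩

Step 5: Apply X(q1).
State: 1/√2|000⟩ - 1/√2|100⟩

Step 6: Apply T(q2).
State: 1/√2|000⟩ - 1/√2|100⟩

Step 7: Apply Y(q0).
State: (1/√2)i|000⟩ + (1/√2)i|100⟩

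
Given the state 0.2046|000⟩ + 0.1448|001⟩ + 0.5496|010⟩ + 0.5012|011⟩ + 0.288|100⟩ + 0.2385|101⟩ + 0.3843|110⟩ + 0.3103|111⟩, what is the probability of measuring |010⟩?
0.3021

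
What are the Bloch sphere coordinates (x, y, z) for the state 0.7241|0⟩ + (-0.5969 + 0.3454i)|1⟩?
(-0.8644, 0.5002, 0.04873)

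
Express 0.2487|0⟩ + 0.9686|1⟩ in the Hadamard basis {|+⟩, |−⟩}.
0.8608|+⟩ - 0.509|−⟩

With |ψ⟩ = α|0⟩ + β|1⟩, the Hadamard-basis coefficients are ⟨+|ψ⟩ = (α + β)/√2 and ⟨−|ψ⟩ = (α − β)/√2.
Here α = 0.2487, β = 0.9686: (α + β)/√2 = 0.8608, (α − β)/√2 = -0.509.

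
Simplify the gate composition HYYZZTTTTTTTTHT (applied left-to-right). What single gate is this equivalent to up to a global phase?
T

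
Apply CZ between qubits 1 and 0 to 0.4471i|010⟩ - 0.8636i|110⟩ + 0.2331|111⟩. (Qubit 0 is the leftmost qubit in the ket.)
0.4471i|010⟩ + 0.8636i|110⟩ - 0.2331|111⟩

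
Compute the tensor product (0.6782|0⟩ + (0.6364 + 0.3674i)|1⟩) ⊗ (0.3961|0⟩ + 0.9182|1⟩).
0.2686|00⟩ + 0.6227|01⟩ + (0.2521 + 0.1455i)|10⟩ + (0.5843 + 0.3373i)|11⟩

amp(|b₁b₂…⟩) = product of the factor amplitudes for bits b₁, b₂, …; only kets whose every factor amplitude is nonzero survive.
|00⟩: (0.6782)(0.3961) = 0.2686
|01⟩: (0.6782)(0.9182) = 0.6227
|10⟩: (0.6364 + 0.3674i)(0.3961) = (0.2521 + 0.1455i)
|11⟩: (0.6364 + 0.3674i)(0.9182) = (0.5843 + 0.3373i)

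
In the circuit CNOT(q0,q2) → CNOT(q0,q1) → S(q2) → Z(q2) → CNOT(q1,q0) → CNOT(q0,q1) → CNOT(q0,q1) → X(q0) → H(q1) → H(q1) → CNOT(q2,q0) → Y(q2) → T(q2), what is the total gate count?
13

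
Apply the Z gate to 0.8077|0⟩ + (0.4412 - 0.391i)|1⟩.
0.8077|0⟩ + (-0.4412 + 0.391i)|1⟩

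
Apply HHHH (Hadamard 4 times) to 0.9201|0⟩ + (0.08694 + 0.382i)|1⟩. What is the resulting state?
0.9201|0⟩ + (0.08694 + 0.382i)|1⟩

H² = I, so an even number of Hadamards cancels: H^4 = I and the state is unchanged.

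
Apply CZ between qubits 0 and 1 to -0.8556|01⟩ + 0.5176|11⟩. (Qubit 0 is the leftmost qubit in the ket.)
-0.8556|01⟩ - 0.5176|11⟩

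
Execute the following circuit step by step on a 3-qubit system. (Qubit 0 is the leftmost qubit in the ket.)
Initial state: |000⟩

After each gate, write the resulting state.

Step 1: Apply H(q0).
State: 1/√2|000⟩ + 1/√2|100⟩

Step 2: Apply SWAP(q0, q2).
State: 1/√2|000⟩ + 1/√2|001⟩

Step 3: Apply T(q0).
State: 1/√2|000⟩ + 1/√2|001⟩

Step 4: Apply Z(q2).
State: 1/√2|000⟩ - 1/√2|001⟩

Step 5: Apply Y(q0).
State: (1/√2)i|100⟩ - (1/√2)i|101⟩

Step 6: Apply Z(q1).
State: (1/√2)i|100⟩ - (1/√2)i|101⟩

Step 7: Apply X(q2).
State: -(1/√2)i|100⟩ + (1/√2)i|101⟩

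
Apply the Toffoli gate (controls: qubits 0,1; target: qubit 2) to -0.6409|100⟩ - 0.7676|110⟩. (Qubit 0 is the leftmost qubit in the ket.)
-0.6409|100⟩ - 0.7676|111⟩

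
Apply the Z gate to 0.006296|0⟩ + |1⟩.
0.006296|0⟩ - |1⟩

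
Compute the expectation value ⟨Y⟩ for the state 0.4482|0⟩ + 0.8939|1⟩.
0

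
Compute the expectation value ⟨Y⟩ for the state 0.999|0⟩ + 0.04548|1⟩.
0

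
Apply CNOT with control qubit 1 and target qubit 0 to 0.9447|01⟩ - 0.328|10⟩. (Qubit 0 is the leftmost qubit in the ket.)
-0.328|10⟩ + 0.9447|11⟩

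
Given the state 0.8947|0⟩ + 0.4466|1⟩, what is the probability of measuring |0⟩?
0.8005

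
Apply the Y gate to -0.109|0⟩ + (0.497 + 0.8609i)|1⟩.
(0.8609 - 0.497i)|0⟩ - 0.109i|1⟩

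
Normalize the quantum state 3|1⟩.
|1⟩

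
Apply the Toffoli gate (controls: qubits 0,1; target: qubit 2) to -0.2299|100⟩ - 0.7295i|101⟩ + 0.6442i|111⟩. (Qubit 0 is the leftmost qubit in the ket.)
-0.2299|100⟩ - 0.7295i|101⟩ + 0.6442i|110⟩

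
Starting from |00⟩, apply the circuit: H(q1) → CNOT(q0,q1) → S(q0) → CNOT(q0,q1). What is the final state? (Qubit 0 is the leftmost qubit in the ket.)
1/√2|00⟩ + 1/√2|01⟩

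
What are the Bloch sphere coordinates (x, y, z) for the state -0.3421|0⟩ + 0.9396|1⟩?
(-0.6429, 0, -0.7658)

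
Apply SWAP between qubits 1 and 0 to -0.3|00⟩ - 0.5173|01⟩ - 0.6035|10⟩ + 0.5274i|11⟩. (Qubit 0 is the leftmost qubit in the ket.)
-0.3|00⟩ - 0.6035|01⟩ - 0.5173|10⟩ + 0.5274i|11⟩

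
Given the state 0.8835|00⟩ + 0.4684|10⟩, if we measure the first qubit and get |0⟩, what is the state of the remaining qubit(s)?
|0⟩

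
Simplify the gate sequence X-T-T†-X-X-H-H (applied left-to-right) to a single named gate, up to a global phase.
X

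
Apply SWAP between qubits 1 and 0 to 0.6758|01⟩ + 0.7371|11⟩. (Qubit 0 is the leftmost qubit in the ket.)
0.6758|10⟩ + 0.7371|11⟩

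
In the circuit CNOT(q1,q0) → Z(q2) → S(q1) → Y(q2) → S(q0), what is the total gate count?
5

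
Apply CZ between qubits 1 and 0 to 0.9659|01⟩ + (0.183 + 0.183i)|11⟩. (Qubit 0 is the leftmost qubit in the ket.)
0.9659|01⟩ + (-0.183 - 0.183i)|11⟩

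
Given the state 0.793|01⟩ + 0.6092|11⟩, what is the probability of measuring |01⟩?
0.6288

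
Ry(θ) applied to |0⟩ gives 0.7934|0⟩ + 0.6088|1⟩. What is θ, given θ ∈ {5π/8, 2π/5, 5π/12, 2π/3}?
5π/12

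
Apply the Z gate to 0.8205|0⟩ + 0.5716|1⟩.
0.8205|0⟩ - 0.5716|1⟩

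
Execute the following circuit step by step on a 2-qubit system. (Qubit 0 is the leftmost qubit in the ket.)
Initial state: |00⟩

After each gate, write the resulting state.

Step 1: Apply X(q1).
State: |01⟩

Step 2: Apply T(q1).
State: (1/√2 + (1/√2)i)|01⟩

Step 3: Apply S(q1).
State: (-1/√2 + (1/√2)i)|01⟩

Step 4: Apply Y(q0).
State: (-1/√2 - (1/√2)i)|11⟩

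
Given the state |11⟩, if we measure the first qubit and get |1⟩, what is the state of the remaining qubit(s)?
|1⟩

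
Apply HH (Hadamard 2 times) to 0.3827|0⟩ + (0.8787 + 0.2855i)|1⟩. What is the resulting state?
0.3827|0⟩ + (0.8787 + 0.2855i)|1⟩

H² = I, so an even number of Hadamards cancels: H^2 = I and the state is unchanged.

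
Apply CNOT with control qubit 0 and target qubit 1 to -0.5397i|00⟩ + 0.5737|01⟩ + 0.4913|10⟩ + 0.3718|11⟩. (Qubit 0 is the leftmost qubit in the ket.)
-0.5397i|00⟩ + 0.5737|01⟩ + 0.3718|10⟩ + 0.4913|11⟩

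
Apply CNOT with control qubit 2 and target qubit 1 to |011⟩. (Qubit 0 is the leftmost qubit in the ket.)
|001⟩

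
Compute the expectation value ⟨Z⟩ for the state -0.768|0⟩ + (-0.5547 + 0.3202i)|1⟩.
0.1796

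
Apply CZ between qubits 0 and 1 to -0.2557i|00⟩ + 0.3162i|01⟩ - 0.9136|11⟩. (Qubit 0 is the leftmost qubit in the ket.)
-0.2557i|00⟩ + 0.3162i|01⟩ + 0.9136|11⟩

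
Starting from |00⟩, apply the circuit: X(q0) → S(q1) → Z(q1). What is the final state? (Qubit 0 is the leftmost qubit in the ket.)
|10⟩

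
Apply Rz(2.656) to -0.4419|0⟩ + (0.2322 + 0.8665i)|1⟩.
(-0.1062 + 0.4289i)|0⟩ + (-0.7853 + 0.4337i)|1⟩

Rz(2.656) = [[e^(−iθ/2), 0], [0, e^(iθ/2)]] with e^(±iθ/2) = cos(θ/2) ± i·sin(θ/2); θ = 2.656, cos(θ/2) ≈ 0.240418, sin(θ/2) ≈ 0.970669.
With a = amp(|0⟩) = -0.4419 and b = amp(|1⟩) = (0.2322 + 0.8665i):
new amp(|0⟩) = (0.240418 - 0.970669i)·a = (-0.1062 + 0.4289i)
new amp(|1⟩) = (0.240418 + 0.970669i)·b = (-0.7853 + 0.4337i)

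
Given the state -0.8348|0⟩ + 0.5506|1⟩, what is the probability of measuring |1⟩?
0.3032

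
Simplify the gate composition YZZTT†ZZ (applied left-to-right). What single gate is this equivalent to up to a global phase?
Y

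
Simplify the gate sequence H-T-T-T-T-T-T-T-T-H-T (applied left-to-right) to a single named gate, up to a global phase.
T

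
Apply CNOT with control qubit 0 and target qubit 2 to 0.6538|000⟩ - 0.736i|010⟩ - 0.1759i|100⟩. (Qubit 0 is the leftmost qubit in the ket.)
0.6538|000⟩ - 0.736i|010⟩ - 0.1759i|101⟩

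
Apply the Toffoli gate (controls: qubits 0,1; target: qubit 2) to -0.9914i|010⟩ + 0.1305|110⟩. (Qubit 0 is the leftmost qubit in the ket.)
-0.9914i|010⟩ + 0.1305|111⟩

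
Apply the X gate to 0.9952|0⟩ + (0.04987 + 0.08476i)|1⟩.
(0.04987 + 0.08476i)|0⟩ + 0.9952|1⟩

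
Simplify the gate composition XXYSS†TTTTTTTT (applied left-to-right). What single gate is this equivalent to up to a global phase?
Y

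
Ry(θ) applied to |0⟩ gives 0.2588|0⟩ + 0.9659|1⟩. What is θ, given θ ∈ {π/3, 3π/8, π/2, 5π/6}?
5π/6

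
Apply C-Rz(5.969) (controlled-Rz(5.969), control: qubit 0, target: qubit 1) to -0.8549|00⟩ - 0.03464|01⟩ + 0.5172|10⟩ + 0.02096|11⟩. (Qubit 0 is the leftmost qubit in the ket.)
-0.8549|00⟩ - 0.03464|01⟩ + (-0.5108 - 0.08091i)|10⟩ + (-0.0207 + 0.003279i)|11⟩

C-Rz(5.969) leaves the control-|0⟩ kets |00⟩, |01⟩ unchanged and applies Rz(5.969) to qubit 1 on the control-|1⟩ pair (|10⟩, |11⟩).
Rz(5.969) = [[e^(−iθ/2), 0], [0, e^(iθ/2)]] with e^(±iθ/2) = cos(θ/2) ± i·sin(θ/2); θ = 5.969, cos(θ/2) ≈ -0.987686, sin(θ/2) ≈ 0.156447.
With a = amp(|10⟩) = 0.5172 and b = amp(|11⟩) = 0.02096:
new amp(|10⟩) = (-0.987686 - 0.156447i)·a = (-0.5108 - 0.08091i)
new amp(|11⟩) = (-0.987686 + 0.156447i)·b = (-0.0207 + 0.003279i)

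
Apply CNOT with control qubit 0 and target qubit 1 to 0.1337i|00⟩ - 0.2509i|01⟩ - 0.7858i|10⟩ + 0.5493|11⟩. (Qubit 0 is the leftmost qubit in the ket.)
0.1337i|00⟩ - 0.2509i|01⟩ + 0.5493|10⟩ - 0.7858i|11⟩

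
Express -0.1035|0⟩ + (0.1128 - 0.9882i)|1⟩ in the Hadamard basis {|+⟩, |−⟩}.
(0.006576 - 0.6988i)|+⟩ + (-0.1529 + 0.6988i)|−⟩

With |ψ⟩ = α|0⟩ + β|1⟩, the Hadamard-basis coefficients are ⟨+|ψ⟩ = (α + β)/√2 and ⟨−|ψ⟩ = (α − β)/√2.
Here α = -0.1035, β = (0.1128 - 0.9882i): (α + β)/√2 = (0.006576 - 0.6988i), (α − β)/√2 = (-0.1529 + 0.6988i).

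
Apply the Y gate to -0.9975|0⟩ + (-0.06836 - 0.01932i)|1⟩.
(-0.01932 + 0.06836i)|0⟩ - 0.9975i|1⟩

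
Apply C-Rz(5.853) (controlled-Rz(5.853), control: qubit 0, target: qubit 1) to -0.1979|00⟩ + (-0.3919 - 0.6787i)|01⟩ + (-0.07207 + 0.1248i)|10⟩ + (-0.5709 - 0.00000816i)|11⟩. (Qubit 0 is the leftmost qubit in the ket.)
-0.1979|00⟩ + (-0.3919 - 0.6787i)|01⟩ + (0.09705 - 0.1065i)|10⟩ + (0.5577 - 0.1218i)|11⟩

C-Rz(5.853) leaves the control-|0⟩ kets |00⟩, |01⟩ unchanged and applies Rz(5.853) to qubit 1 on the control-|1⟩ pair (|10⟩, |11⟩).
Rz(5.853) = [[e^(−iθ/2), 0], [0, e^(iθ/2)]] with e^(±iθ/2) = cos(θ/2) ± i·sin(θ/2); θ = 5.853, cos(θ/2) ≈ -0.976957, sin(θ/2) ≈ 0.213438.
With a = amp(|10⟩) = (-0.07207 + 0.1248i) and b = amp(|11⟩) = (-0.5709 - 0.00000816i):
new amp(|10⟩) = (-0.976957 - 0.213438i)·a = (0.09705 - 0.1065i)
new amp(|11⟩) = (-0.976957 + 0.213438i)·b = (0.5577 - 0.1218i)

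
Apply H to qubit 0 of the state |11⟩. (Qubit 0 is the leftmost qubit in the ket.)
1/√2|01⟩ - 1/√2|11⟩

H on qubit 0 mixes each pair of kets that differ only in qubit 0: amplitudes (a, b) of (|…0…⟩, |…1…⟩) become ((a + b)/√2, (a − b)/√2). Kets absent from the input have amplitude 0.
(|01⟩, |11⟩): (a, b) = (0, 1) → (1/√2, -1/√2)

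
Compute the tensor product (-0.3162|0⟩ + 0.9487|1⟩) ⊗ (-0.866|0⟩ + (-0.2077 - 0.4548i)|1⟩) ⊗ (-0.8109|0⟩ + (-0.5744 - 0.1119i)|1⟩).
-0.222|000⟩ + (-0.1573 - 0.03064i)|001⟩ + (-0.05326 - 0.1166i)|010⟩ + (-0.02163 - 0.08995i)|011⟩ + 0.6662|100⟩ + (0.4719 + 0.09193i)|101⟩ + (0.1598 + 0.3499i)|110⟩ + (0.0649 + 0.2699i)|111⟩

amp(|b₁b₂…⟩) = product of the factor amplitudes for bits b₁, b₂, …; only kets whose every factor amplitude is nonzero survive.
|000⟩: (-0.3162)(-0.866)(-0.8109) = -0.222
|001⟩: (-0.3162)(-0.866)(-0.5744 - 0.1119i) = (-0.1573 - 0.03064i)
|010⟩: (-0.3162)(-0.2077 - 0.4548i)(-0.8109) = (-0.05326 - 0.1166i)
|011⟩: (-0.3162)(-0.2077 - 0.4548i)(-0.5744 - 0.1119i) = (-0.02163 - 0.08995i)
|100⟩: (0.9487)(-0.866)(-0.8109) = 0.6662
|101⟩: (0.9487)(-0.866)(-0.5744 - 0.1119i) = (0.4719 + 0.09193i)
|110⟩: (0.9487)(-0.2077 - 0.4548i)(-0.8109) = (0.1598 + 0.3499i)
|111⟩: (0.9487)(-0.2077 - 0.4548i)(-0.5744 - 0.1119i) = (0.0649 + 0.2699i)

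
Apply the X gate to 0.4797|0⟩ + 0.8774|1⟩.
0.8774|0⟩ + 0.4797|1⟩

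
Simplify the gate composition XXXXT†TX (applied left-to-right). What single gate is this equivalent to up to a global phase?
X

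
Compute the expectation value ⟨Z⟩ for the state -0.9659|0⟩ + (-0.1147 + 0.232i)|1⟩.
0.866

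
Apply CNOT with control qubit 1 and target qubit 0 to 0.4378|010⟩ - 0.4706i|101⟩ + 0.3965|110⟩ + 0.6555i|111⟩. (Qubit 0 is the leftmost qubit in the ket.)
0.3965|010⟩ + 0.6555i|011⟩ - 0.4706i|101⟩ + 0.4378|110⟩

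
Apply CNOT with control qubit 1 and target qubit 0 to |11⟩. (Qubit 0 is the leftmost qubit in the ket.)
|01⟩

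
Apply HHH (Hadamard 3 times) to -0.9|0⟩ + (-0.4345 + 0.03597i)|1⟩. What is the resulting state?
(-0.9436 + 0.02543i)|0⟩ + (-0.3292 - 0.02543i)|1⟩

H² = I, so H^3 = H: a single Hadamard. With (a, b) = (-0.9, (-0.4345 + 0.03597i)), H gives ((a + b)/√2, (a − b)/√2) = ((-0.9436 + 0.02543i), (-0.3292 - 0.02543i)).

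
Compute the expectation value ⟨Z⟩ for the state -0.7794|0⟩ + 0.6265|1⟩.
0.215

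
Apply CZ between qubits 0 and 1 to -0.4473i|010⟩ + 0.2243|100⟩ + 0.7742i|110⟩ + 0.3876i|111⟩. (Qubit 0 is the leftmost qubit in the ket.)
-0.4473i|010⟩ + 0.2243|100⟩ - 0.7742i|110⟩ - 0.3876i|111⟩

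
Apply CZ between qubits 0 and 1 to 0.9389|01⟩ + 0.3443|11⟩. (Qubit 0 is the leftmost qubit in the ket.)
0.9389|01⟩ - 0.3443|11⟩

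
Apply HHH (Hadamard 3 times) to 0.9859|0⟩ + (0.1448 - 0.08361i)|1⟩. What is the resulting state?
(0.7995 - 0.05912i)|0⟩ + (0.5947 + 0.05912i)|1⟩

H² = I, so H^3 = H: a single Hadamard. With (a, b) = (0.9859, (0.1448 - 0.08361i)), H gives ((a + b)/√2, (a − b)/√2) = ((0.7995 - 0.05912i), (0.5947 + 0.05912i)).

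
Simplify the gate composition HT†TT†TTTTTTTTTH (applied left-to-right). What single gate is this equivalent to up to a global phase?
I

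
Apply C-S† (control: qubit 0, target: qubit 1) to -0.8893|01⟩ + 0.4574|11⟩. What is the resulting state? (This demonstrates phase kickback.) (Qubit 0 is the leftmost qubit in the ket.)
-0.8893|01⟩ - 0.4574i|11⟩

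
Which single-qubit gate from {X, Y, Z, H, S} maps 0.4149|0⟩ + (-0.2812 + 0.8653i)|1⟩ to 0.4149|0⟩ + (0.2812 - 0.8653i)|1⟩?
Z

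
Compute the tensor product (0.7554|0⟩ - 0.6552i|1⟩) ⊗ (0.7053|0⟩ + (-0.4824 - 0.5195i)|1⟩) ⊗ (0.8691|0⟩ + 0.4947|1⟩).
0.463|000⟩ + 0.2636|001⟩ + (-0.3167 - 0.3411i)|010⟩ + (-0.1803 - 0.1941i)|011⟩ - 0.4016i|100⟩ - 0.2286i|101⟩ + (-0.2958 + 0.2747i)|110⟩ + (-0.1684 + 0.1564i)|111⟩

amp(|b₁b₂…⟩) = product of the factor amplitudes for bits b₁, b₂, …; only kets whose every factor amplitude is nonzero survive.
|000⟩: (0.7554)(0.7053)(0.8691) = 0.463
|001⟩: (0.7554)(0.7053)(0.4947) = 0.2636
|010⟩: (0.7554)(-0.4824 - 0.5195i)(0.8691) = (-0.3167 - 0.3411i)
|011⟩: (0.7554)(-0.4824 - 0.5195i)(0.4947) = (-0.1803 - 0.1941i)
|100⟩: (-0.6552i)(0.7053)(0.8691) = -0.4016i
|101⟩: (-0.6552i)(0.7053)(0.4947) = -0.2286i
|110⟩: (-0.6552i)(-0.4824 - 0.5195i)(0.8691) = (-0.2958 + 0.2747i)
|111⟩: (-0.6552i)(-0.4824 - 0.5195i)(0.4947) = (-0.1684 + 0.1564i)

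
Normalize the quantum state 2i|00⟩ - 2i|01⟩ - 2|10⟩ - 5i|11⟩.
0.3288i|00⟩ - 0.3288i|01⟩ - 0.3288|10⟩ - 0.822i|11⟩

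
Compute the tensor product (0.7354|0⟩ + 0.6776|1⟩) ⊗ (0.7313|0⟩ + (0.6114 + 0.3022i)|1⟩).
0.5378|00⟩ + (0.4496 + 0.2222i)|01⟩ + 0.4955|10⟩ + (0.4143 + 0.2048i)|11⟩

amp(|b₁b₂…⟩) = product of the factor amplitudes for bits b₁, b₂, …; only kets whose every factor amplitude is nonzero survive.
|00⟩: (0.7354)(0.7313) = 0.5378
|01⟩: (0.7354)(0.6114 + 0.3022i) = (0.4496 + 0.2222i)
|10⟩: (0.6776)(0.7313) = 0.4955
|11⟩: (0.6776)(0.6114 + 0.3022i) = (0.4143 + 0.2048i)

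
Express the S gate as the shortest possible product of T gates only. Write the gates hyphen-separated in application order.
T-T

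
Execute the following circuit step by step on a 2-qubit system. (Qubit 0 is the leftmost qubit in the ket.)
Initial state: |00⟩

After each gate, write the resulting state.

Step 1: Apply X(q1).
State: |01⟩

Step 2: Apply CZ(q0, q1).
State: |01⟩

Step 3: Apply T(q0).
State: |01⟩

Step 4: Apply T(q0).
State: |01⟩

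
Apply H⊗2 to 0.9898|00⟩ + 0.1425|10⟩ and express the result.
0.5662|00⟩ + 0.5662|01⟩ + 0.4237|10⟩ + 0.4237|11⟩

H⊗2 gives amp(|y⟩) = (1/2) Σ_x (−1)^(x·y) amp(|x⟩), where x·y is the number of positions in which both x and y have a 1.
|00⟩: (0.9898 + 0.1425)/2 = 0.5662
|01⟩: (0.9898 + 0.1425)/2 = 0.5662
|10⟩: (0.9898 - 0.1425)/2 = 0.4237
|11⟩: (0.9898 - 0.1425)/2 = 0.4237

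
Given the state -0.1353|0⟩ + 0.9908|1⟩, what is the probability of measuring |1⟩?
0.9817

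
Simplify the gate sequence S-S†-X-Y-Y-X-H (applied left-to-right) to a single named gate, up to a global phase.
H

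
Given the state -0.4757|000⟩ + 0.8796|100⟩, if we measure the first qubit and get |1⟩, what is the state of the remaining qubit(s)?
|00⟩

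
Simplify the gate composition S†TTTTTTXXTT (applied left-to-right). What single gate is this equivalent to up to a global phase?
S†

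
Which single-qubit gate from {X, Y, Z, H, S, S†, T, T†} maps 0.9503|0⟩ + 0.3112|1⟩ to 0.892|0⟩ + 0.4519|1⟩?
H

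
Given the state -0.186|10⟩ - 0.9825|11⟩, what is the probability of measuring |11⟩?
0.9653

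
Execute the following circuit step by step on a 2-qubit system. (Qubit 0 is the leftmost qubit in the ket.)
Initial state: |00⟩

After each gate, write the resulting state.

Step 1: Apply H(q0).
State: 1/√2|00⟩ + 1/√2|10⟩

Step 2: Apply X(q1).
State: 1/√2|01⟩ + 1/√2|11⟩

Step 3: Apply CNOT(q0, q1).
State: 1/√2|01⟩ + 1/√2|10⟩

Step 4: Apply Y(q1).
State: -(1/√2)i|00⟩ + (1/√2)i|11⟩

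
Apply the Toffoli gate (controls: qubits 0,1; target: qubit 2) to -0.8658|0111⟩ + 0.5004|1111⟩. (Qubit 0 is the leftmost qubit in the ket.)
-0.8658|0111⟩ + 0.5004|1101⟩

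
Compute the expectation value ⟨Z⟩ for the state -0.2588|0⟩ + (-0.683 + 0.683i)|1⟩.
-0.866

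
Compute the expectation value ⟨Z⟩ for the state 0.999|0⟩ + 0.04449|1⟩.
0.996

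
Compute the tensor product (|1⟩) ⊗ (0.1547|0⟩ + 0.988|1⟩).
0.1547|10⟩ + 0.988|11⟩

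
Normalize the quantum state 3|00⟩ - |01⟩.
0.9487|00⟩ - 0.3162|01⟩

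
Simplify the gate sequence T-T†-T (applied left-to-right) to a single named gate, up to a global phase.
T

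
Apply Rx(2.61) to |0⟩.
0.2627|0⟩ - 0.9649i|1⟩

Rx(2.61) = [[cos(θ/2), −i·sin(θ/2)], [−i·sin(θ/2), cos(θ/2)]]; θ = 2.61, cos(θ/2) ≈ 0.262678, sin(θ/2) ≈ 0.964884.
With a = amp(|0⟩) = 1 and b = amp(|1⟩) = 0:
new amp(|0⟩) = (0.262678)·a + (-0.964884i)·b = 0.2627
new amp(|1⟩) = (-0.964884i)·a + (0.262678)·b = -0.9649i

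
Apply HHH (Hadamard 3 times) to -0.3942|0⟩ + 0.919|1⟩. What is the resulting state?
0.3711|0⟩ - 0.9286|1⟩

H² = I, so H^3 = H: a single Hadamard. With (a, b) = (-0.3942, 0.919), H gives ((a + b)/√2, (a − b)/√2) = (0.3711, -0.9286).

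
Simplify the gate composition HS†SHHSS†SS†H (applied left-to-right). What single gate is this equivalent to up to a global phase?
I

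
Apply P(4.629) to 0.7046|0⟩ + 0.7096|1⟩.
0.7046|0⟩ + (-0.0591 - 0.7071i)|1⟩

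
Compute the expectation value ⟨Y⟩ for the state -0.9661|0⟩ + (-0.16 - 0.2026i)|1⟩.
0.3915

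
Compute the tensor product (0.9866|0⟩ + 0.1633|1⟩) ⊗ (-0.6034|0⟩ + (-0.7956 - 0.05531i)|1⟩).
-0.5953|00⟩ + (-0.7849 - 0.05457i)|01⟩ - 0.09854|10⟩ + (-0.1299 - 0.009032i)|11⟩

amp(|b₁b₂…⟩) = product of the factor amplitudes for bits b₁, b₂, …; only kets whose every factor amplitude is nonzero survive.
|00⟩: (0.9866)(-0.6034) = -0.5953
|01⟩: (0.9866)(-0.7956 - 0.05531i) = (-0.7849 - 0.05457i)
|10⟩: (0.1633)(-0.6034) = -0.09854
|11⟩: (0.1633)(-0.7956 - 0.05531i) = (-0.1299 - 0.009032i)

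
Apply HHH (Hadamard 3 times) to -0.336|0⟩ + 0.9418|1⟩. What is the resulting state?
0.4284|0⟩ - 0.9035|1⟩

H² = I, so H^3 = H: a single Hadamard. With (a, b) = (-0.336, 0.9418), H gives ((a + b)/√2, (a − b)/√2) = (0.4284, -0.9035).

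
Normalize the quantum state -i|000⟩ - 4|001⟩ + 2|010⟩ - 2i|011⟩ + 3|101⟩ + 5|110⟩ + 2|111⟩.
-0.126i|000⟩ - 0.504|001⟩ + 0.252|010⟩ - 0.252i|011⟩ + 1/√7|101⟩ + 0.6299|110⟩ + 0.252|111⟩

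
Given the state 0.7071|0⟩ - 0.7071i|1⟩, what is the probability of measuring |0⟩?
0.5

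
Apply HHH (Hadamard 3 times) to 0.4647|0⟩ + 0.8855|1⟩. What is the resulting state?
0.9547|0⟩ - 0.2976|1⟩

H² = I, so H^3 = H: a single Hadamard. With (a, b) = (0.4647, 0.8855), H gives ((a + b)/√2, (a − b)/√2) = (0.9547, -0.2976).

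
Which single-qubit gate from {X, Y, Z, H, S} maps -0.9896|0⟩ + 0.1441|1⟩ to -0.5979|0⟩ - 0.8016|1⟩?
H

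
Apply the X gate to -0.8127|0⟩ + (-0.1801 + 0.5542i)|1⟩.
(-0.1801 + 0.5542i)|0⟩ - 0.8127|1⟩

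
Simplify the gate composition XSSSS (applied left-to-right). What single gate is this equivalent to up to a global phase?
X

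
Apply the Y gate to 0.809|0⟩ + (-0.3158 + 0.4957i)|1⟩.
(0.4957 + 0.3158i)|0⟩ + 0.809i|1⟩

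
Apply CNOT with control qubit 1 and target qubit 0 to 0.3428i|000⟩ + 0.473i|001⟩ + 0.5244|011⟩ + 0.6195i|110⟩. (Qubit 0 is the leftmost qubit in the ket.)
0.3428i|000⟩ + 0.473i|001⟩ + 0.6195i|010⟩ + 0.5244|111⟩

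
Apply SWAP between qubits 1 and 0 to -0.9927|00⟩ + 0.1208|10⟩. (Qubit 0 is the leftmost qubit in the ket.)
-0.9927|00⟩ + 0.1208|01⟩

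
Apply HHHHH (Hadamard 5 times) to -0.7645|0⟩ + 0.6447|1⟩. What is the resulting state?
-0.08471|0⟩ - 0.9965|1⟩

H² = I, so H^5 = H: a single Hadamard. With (a, b) = (-0.7645, 0.6447), H gives ((a + b)/√2, (a − b)/√2) = (-0.08471, -0.9965).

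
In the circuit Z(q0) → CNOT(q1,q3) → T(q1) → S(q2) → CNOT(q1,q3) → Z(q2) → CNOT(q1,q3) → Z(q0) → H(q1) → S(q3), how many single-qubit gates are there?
7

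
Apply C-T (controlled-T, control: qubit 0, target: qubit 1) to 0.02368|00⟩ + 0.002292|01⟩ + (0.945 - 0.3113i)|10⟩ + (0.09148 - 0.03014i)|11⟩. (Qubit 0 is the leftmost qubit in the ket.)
0.02368|00⟩ + 0.002292|01⟩ + (0.945 - 0.3113i)|10⟩ + (0.086 + 0.04337i)|11⟩

C-T leaves the control-|0⟩ kets |00⟩, |01⟩ unchanged and applies T to qubit 1 on the control-|1⟩ pair (|10⟩, |11⟩).
T = [[1, 0], [0, (1/√2 + (1/√2)i)]].
With a = amp(|10⟩) = (0.945 - 0.3113i) and b = amp(|11⟩) = (0.09148 - 0.03014i):
new amp(|10⟩) = (1)·a = (0.945 - 0.3113i)
new amp(|11⟩) = (1/√2 + (1/√2)i)·b = (0.086 + 0.04337i)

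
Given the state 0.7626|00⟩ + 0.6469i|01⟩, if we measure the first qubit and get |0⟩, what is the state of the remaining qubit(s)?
0.7626|0⟩ + 0.6469i|1⟩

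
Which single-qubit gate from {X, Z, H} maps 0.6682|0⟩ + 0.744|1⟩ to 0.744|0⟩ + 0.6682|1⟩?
X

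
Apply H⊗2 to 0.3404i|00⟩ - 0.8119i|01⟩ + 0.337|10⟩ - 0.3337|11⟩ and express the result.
(0.00165 - 0.2358i)|00⟩ + (0.3354 + 0.5762i)|01⟩ + (-0.00165 - 0.2358i)|10⟩ + (-0.3354 + 0.5762i)|11⟩

H⊗2 gives amp(|y⟩) = (1/2) Σ_x (−1)^(x·y) amp(|x⟩), where x·y is the number of positions in which both x and y have a 1.
|00⟩: (0.3404i - 0.8119i + 0.337 - 0.3337)/2 = (0.00165 - 0.2358i)
|01⟩: (0.3404i + 0.8119i + 0.337 + 0.3337)/2 = (0.3354 + 0.5762i)
|10⟩: (0.3404i - 0.8119i - 0.337 + 0.3337)/2 = (-0.00165 - 0.2358i)
|11⟩: (0.3404i + 0.8119i - 0.337 - 0.3337)/2 = (-0.3354 + 0.5762i)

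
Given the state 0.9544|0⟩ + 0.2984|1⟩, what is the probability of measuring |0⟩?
0.9109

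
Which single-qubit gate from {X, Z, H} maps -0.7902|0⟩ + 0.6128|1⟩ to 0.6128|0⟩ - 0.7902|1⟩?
X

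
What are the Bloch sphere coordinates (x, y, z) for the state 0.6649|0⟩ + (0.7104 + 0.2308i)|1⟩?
(0.9447, 0.3069, -0.1158)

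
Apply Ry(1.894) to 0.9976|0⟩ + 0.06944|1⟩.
0.5264|0⟩ + 0.8503|1⟩

Ry(1.894) = [[cos(θ/2), −sin(θ/2)], [sin(θ/2), cos(θ/2)]]; θ = 1.894, cos(θ/2) ≈ 0.584121, sin(θ/2) ≈ 0.811667.
With a = amp(|0⟩) = 0.9976 and b = amp(|1⟩) = 0.06944:
new amp(|0⟩) = (0.584121)·a + (-0.811667)·b = 0.5264
new amp(|1⟩) = (0.811667)·a + (0.584121)·b = 0.8503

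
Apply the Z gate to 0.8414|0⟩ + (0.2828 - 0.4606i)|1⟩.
0.8414|0⟩ + (-0.2828 + 0.4606i)|1⟩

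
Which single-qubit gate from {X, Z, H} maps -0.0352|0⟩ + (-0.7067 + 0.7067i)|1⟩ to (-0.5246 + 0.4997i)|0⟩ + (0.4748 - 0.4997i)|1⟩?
H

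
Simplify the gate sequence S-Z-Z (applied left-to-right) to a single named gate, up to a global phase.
S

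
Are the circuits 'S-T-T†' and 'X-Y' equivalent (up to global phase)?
No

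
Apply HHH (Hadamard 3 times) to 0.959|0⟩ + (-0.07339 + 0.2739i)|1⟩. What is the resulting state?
(0.6262 + 0.1937i)|0⟩ + (0.73 - 0.1937i)|1⟩

H² = I, so H^3 = H: a single Hadamard. With (a, b) = (0.959, (-0.07339 + 0.2739i)), H gives ((a + b)/√2, (a − b)/√2) = ((0.6262 + 0.1937i), (0.73 - 0.1937i)).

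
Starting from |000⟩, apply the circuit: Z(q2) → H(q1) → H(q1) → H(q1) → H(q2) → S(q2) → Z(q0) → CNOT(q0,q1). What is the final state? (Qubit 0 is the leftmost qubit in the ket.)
1/2|000⟩ + (1/2)i|001⟩ + 1/2|010⟩ + (1/2)i|011⟩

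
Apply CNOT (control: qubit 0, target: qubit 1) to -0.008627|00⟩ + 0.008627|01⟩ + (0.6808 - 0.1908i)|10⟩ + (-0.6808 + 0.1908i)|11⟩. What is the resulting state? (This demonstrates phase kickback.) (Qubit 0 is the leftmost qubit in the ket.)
-0.008627|00⟩ + 0.008627|01⟩ + (-0.6808 + 0.1908i)|10⟩ + (0.6808 - 0.1908i)|11⟩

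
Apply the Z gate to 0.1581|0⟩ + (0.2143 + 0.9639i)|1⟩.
0.1581|0⟩ + (-0.2143 - 0.9639i)|1⟩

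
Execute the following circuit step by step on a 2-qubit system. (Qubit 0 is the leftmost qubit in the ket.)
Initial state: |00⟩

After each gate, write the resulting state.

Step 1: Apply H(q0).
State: 1/√2|00⟩ + 1/√2|10⟩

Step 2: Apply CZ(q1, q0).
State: 1/√2|00⟩ + 1/√2|10⟩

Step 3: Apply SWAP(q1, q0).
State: 1/√2|00⟩ + 1/√2|01⟩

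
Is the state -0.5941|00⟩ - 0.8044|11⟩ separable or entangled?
Entangled

Writing the state as a|00⟩ + b|01⟩ + c|10⟩ + d|11⟩, it is a product state iff ad − bc = 0.
Here (a, b, c, d) = (-0.5941, 0, 0, -0.8044): ad − bc = (-0.5941)(-0.8044) − (0)(0) = 0.4779 ≠ 0, so the state is entangled.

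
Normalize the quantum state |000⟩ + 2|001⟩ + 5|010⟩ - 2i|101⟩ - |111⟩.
0.169|000⟩ + 0.3381|001⟩ + 0.8452|010⟩ - 0.3381i|101⟩ - 0.169|111⟩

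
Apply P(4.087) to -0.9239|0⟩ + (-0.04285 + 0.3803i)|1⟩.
-0.9239|0⟩ + (0.3334 - 0.1879i)|1⟩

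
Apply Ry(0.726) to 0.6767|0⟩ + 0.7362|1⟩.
0.3712|0⟩ + 0.9285|1⟩

Ry(0.726) = [[cos(θ/2), −sin(θ/2)], [sin(θ/2), cos(θ/2)]]; θ = 0.726, cos(θ/2) ≈ 0.934836, sin(θ/2) ≈ 0.35508.
With a = amp(|0⟩) = 0.6767 and b = amp(|1⟩) = 0.7362:
new amp(|0⟩) = (0.934836)·a + (-0.35508)·b = 0.3712
new amp(|1⟩) = (0.35508)·a + (0.934836)·b = 0.9285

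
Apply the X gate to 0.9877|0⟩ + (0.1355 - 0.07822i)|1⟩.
(0.1355 - 0.07822i)|0⟩ + 0.9877|1⟩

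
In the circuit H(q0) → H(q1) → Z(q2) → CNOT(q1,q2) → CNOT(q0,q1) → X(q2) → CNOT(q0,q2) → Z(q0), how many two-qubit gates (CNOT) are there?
3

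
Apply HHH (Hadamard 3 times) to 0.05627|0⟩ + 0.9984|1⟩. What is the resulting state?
0.7458|0⟩ - 0.6662|1⟩

H² = I, so H^3 = H: a single Hadamard. With (a, b) = (0.05627, 0.9984), H gives ((a + b)/√2, (a − b)/√2) = (0.7458, -0.6662).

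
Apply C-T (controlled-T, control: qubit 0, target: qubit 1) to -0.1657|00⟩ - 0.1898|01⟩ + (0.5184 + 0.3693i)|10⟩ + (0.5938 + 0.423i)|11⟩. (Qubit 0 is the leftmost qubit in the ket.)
-0.1657|00⟩ - 0.1898|01⟩ + (0.5184 + 0.3693i)|10⟩ + (0.1208 + 0.719i)|11⟩

C-T leaves the control-|0⟩ kets |00⟩, |01⟩ unchanged and applies T to qubit 1 on the control-|1⟩ pair (|10⟩, |11⟩).
T = [[1, 0], [0, (1/√2 + (1/√2)i)]].
With a = amp(|10⟩) = (0.5184 + 0.3693i) and b = amp(|11⟩) = (0.5938 + 0.423i):
new amp(|10⟩) = (1)·a = (0.5184 + 0.3693i)
new amp(|11⟩) = (1/√2 + (1/√2)i)·b = (0.1208 + 0.719i)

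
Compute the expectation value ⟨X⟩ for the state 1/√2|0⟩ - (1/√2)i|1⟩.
0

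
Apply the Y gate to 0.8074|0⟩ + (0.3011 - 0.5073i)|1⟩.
(-0.5073 - 0.3011i)|0⟩ + 0.8074i|1⟩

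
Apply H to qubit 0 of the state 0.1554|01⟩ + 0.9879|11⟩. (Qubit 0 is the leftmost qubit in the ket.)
0.8084|01⟩ - 0.5887|11⟩

H on qubit 0 mixes each pair of kets that differ only in qubit 0: amplitudes (a, b) of (|…0…⟩, |…1…⟩) become ((a + b)/√2, (a − b)/√2). Kets absent from the input have amplitude 0.
(|01⟩, |11⟩): (a, b) = (0.1554, 0.9879) → (0.8084, -0.5887)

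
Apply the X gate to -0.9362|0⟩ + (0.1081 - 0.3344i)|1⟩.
(0.1081 - 0.3344i)|0⟩ - 0.9362|1⟩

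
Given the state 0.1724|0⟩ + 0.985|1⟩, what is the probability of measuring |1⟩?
0.9702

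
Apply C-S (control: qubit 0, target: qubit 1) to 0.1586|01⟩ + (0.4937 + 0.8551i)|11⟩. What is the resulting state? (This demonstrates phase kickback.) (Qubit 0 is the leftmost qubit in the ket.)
0.1586|01⟩ + (-0.8551 + 0.4937i)|11⟩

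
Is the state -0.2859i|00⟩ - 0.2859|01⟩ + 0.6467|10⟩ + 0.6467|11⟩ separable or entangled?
Entangled

Writing the state as a|00⟩ + b|01⟩ + c|10⟩ + d|11⟩, it is a product state iff ad − bc = 0.
Here (a, b, c, d) = (-0.2859i, -0.2859, 0.6467, 0.6467): ad − bc = (-0.2859i)(0.6467) − (-0.2859)(0.6467) = (0.1849 - 0.1849i) ≠ 0, so the state is entangled.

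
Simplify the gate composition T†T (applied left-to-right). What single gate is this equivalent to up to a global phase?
I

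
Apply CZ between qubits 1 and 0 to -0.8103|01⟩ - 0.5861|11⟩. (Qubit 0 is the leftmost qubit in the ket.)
-0.8103|01⟩ + 0.5861|11⟩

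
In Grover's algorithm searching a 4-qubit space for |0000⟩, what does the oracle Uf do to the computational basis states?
Uf|x⟩ = -|x⟩ if x = 0000, else |x⟩ (phase flip on target)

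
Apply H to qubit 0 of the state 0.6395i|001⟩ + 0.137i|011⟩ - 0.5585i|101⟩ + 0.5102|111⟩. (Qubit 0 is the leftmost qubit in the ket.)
0.05728i|001⟩ + (0.3608 + 0.09687i)|011⟩ + 0.8471i|101⟩ + (-0.3608 + 0.09687i)|111⟩

H on qubit 0 mixes each pair of kets that differ only in qubit 0: amplitudes (a, b) of (|…0…⟩, |…1…⟩) become ((a + b)/√2, (a − b)/√2). Kets absent from the input have amplitude 0.
(|001⟩, |101⟩): (a, b) = (0.6395i, -0.5585i) → (0.05728i, 0.8471i)
(|011⟩, |111⟩): (a, b) = (0.137i, 0.5102) → ((0.3608 + 0.09687i), (-0.3608 + 0.09687i))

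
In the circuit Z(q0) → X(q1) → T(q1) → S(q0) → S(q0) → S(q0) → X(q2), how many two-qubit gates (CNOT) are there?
0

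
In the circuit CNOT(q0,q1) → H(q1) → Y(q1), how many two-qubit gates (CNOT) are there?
1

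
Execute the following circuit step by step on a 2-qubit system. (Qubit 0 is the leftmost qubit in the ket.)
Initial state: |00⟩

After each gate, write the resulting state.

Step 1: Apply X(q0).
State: |10⟩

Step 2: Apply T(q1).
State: |10⟩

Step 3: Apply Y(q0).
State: -i|00⟩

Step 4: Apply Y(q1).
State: |01⟩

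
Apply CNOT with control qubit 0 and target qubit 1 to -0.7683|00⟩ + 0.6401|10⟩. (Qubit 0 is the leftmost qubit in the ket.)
-0.7683|00⟩ + 0.6401|11⟩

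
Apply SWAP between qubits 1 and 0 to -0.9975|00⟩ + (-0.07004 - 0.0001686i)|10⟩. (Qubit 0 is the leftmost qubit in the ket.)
-0.9975|00⟩ + (-0.07004 - 0.0001686i)|01⟩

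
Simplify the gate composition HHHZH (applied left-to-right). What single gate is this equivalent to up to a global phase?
X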